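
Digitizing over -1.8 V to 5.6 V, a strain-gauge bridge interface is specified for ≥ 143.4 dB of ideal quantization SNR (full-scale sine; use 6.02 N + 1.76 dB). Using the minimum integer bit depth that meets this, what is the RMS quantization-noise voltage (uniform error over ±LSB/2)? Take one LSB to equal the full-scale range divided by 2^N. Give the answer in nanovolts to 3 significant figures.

Span: 5.6 V − (-1.8 V) = 7.4 V.
6.02 N + 1.76 ≥ 143.4 gives N ≥ 23.528, so the minimum integer is 24.
One LSB is 7.4 V / 16777216 = 441.07 nV.
V_rms = LSB/√12 = 127 nV.

127 nV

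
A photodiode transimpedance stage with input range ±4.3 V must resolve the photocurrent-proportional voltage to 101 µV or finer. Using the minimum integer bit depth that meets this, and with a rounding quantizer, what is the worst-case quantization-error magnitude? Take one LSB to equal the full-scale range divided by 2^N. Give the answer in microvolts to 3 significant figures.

Range = 4.3 − (-4.3) = 8.6 V.
Need 2^N ≥ 8.6 V / 101 µV = 85150 → N_min = 17.
LSB = 8.6 V / 2^17 = 65.613 µV.
Max error for round-to-nearest is LSB/2 = 32.8 µV.

32.8 µV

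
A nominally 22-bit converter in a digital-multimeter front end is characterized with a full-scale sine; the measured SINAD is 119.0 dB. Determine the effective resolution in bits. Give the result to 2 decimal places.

ENOB = (119.0 − 1.76)/6.02 = 19.4751 bits.

19.48 bits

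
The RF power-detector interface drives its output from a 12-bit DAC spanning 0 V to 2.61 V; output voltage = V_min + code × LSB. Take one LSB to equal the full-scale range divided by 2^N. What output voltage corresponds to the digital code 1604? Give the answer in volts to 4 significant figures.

V_FS = 2.61 V. LSB = 2.61 V / 2^12.
V_out = V_min + code × LSB = 0 V + 1604 × 2.61 V / 4096
      = 0 + 1.02208 = 1.02208 V.

1.022 V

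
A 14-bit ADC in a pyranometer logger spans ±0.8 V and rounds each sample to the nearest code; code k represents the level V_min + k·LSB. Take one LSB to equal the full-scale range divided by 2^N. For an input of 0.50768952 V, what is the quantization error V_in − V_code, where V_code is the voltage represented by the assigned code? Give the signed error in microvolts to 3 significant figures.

−25.3 µV

Full-scale range = 0.8 V − (-0.8 V) = 1.6 V. LSB = 1.6 V / 2^14 ≈ 97.66 µV.
(V_in − V_min)/LSB = (0.50768952 − (-0.8)) × 16384/1.6 = 13390.7407 → nearest code k = 13391.
V_code = V_min + k × range/2^14 = -0.8 + 13391 × 1.6/16384 = 0.50771484375 V.
V_in − V_code = 0.50768952 − (0.50771484375) = −25.3 µV.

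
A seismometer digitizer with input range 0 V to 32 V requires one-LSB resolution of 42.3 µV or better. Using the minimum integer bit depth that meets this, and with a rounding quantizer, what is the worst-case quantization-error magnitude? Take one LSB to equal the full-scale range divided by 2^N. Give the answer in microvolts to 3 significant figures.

15.3 µV

V_FS = 32 V.
Need 2^N ≥ 32 V / 42.3 µV = 756500 → N_min = 20.
LSB = 32 V / 2^20 = 30.518 µV.
Half an LSB is 15.3 µV.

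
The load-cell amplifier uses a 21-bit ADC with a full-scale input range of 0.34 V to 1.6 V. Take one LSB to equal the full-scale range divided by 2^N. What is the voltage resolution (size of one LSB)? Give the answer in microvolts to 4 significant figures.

0.6008 µV

The full-scale span is 1.6 − (0.34) = 1.26 V.
Number of codes = 2^21 = 2097152.
Step size = 1.26/2097152 V = 0.6008 µV.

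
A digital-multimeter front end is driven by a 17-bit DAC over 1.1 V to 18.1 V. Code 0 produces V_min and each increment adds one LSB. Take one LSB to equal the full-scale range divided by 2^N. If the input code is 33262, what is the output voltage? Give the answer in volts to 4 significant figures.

Range = 18.1 − (1.1) = 17 V. LSB = 17 V / 2^17.
Output = V_min + (33262/131072) × range = 1.1 + 0.253769 × 17 V
      = 1.1 + 4.31407 = 5.41407 V.

5.414 V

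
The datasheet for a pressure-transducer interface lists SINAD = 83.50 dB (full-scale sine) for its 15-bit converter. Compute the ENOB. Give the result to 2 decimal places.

13.58 bits

Inverting SNR = 6.02 N + 1.76: N_eff = (83.50 − 1.76)/6.02 = 13.5781.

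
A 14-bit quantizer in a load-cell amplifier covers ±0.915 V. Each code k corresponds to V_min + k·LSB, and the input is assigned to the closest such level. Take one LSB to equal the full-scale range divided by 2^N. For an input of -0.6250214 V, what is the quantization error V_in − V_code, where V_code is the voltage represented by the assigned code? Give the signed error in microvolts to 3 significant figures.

+20.1 µV

Range = 0.915 − (-0.915) = 1.83 V. LSB = 1.83 V / 2^14 ≈ 111.7 µV.
Position in LSBs: (-0.6250214 − (-0.915)) × 16384/1.83 = 2596.1800; rounding gives k = 2596.
Reconstructed level: -0.915 + 2596 × 1.83/16384 V = -0.62504150391 V.
V_in − V_code = -0.6250214 − (-0.62504150391) = +20.1 µV.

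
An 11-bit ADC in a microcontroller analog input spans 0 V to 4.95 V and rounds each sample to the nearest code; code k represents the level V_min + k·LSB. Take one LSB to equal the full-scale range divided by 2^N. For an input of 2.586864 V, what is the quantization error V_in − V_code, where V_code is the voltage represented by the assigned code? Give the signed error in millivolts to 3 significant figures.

+0.682 mV

V_FS = 4.95 V. LSB = 4.95 V / 2^11 ≈ 2.417 mV.
(2.586864 − (0)) / LSB = 2.586864 × 2048/4.95 = 1070.2823. Nearest integer: k = 1070.
V_code = V_min + k × range/2^11 = 0 + 1070 × 4.95/2048 = 2.586181641 V.
e = 2.586864 − (2.586181641) = +0.682 mV.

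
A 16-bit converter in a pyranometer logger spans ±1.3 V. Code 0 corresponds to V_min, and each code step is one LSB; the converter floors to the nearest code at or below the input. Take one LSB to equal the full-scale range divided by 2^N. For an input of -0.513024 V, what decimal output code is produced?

19836

Range = 1.3 − (-1.3) = 2.6 V. LSB = 2.6 V / 2^16 ≈ 39.67 µV.
(V_in − V_min) × 2^16/range = (-0.513024 − (-1.3)) × 65536/2.6 = 19836.638.
Floor → code = 19836.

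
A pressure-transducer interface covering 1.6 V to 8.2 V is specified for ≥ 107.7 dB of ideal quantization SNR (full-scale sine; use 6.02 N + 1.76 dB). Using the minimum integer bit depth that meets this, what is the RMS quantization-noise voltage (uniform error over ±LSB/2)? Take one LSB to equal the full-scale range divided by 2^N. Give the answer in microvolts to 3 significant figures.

7.27 µV

Span: 8.2 V − (1.6 V) = 6.6 V.
Solving 6.02 N ≥ 107.7 − 1.76: N ≥ 17.598. Round up → N = 18.
LSB = 6.6 V ÷ 2^18 = 6.6/262144 V = 25.177 µV.
RMS noise = LSB/√12 = 7.27 µV.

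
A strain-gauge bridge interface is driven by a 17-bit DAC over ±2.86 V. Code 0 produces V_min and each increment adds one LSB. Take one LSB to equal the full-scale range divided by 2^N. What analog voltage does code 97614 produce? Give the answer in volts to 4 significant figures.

1.400 V

Span: 2.86 V − (-2.86 V) = 5.72 V. LSB = 5.72 V / 2^17.
V_out = V_min + code × LSB = -2.86 V + 97614 × 5.72 V / 131072
      = -2.86 + 4.25989 = 1.39989 V.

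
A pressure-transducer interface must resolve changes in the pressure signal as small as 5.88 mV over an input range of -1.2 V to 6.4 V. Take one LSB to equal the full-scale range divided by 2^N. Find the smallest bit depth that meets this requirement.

11 bits

The full-scale span is 6.4 − (-1.2) = 7.6 V.
Required number of levels: 7.6/5.88 mV = 1292.5; smallest N with 2^N ≥ that is 11.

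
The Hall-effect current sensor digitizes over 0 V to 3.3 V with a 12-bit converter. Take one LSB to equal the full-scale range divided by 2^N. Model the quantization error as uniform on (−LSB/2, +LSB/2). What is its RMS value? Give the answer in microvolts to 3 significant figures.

V_FS = 3.3 V.
Step size = 3.3/4096 V = 0.80566 mV.
V_rms = LSB/√12 = 0.80566 mV / √12 = 233 µV.

233 µV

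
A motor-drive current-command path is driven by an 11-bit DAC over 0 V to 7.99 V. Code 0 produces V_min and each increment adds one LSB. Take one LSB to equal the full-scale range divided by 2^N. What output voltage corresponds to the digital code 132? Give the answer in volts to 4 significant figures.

V_FS = 7.99 V. LSB = 7.99 V / 2^11.
V_out = 0 + 132 × (7.99/2048) V
      = 0 V + 0.514980 V = 0.514980 V.

0.5150 V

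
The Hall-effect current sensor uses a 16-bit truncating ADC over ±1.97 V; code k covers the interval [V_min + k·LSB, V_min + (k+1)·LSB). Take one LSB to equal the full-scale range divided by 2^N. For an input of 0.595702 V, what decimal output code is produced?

42676

Full-scale range = 1.97 V − (-1.97 V) = 3.94 V. LSB = 3.94 V / 2^16 ≈ 60.12 µV.
V_in − V_min = 0.595702 − (-1.97) = 2.565702 V.
Divide by LSB: 2.565702 × 65536/3.94 = 42676.6107.
Truncating gives code 42676.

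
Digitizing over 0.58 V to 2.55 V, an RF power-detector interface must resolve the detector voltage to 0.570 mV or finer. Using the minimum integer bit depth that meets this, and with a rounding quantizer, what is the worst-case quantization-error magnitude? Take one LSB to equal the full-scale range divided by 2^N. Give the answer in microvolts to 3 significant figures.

240 µV

Range = 2.55 − (0.58) = 1.97 V.
1.97 V / 0.570 mV = 3456. Since 2^11 = 2048 and 2^12 = 4096, N = 12.
One LSB is 1.97 V / 4096 = 480.96 µV.
|e|_max = LSB/2 = 240 µV.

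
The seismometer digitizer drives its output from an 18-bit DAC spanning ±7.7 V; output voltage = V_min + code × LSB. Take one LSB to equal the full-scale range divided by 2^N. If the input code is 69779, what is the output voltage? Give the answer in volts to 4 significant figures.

-3.601 V

Full-scale range = 7.7 V − (-7.7 V) = 15.4 V. LSB = 15.4 V / 2^18.
Output = V_min + (69779/262144) × range = -7.7 + 0.266186 × 15.4 V
      = -7.7 V + 4.09926 V = -3.60074 V.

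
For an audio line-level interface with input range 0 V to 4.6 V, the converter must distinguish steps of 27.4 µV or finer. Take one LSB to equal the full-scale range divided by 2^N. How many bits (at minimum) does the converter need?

18 bits

Full-scale range = 4.6 V.
Need 2^N ≥ 4.6 V / 27.4 µV = 167900 → N_min = 18.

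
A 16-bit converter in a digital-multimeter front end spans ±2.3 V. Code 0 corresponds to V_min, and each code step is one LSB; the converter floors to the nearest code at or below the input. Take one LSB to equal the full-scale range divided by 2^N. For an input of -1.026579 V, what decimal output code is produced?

18142

The full-scale span is 2.3 − (-2.3) = 4.6 V. LSB = 4.6 V / 2^16 ≈ 70.19 µV.
V_in − V_min = -1.026579 − (-2.3) = 1.273421 V.
Divide by LSB: 1.273421 × 65536/4.6 = 18142.3736.
Truncating gives code 18142.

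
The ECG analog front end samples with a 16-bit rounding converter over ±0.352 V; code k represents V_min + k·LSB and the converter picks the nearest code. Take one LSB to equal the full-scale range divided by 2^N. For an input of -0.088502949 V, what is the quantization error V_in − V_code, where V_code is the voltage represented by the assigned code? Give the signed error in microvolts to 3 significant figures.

Range = 0.352 − (-0.352) = 0.704 V. LSB = 0.704 V / 2^16 ≈ 10.74 µV.
Position in LSBs: (-0.088502949 − (-0.352)) × 65536/0.704 = 24529.1800; rounding gives k = 24529.
V_code = -0.352 + (24529/65536) × 0.704 = -0.088504882813 V.
e = -0.088502949 − (-0.088504882813) = +1.93 µV.

+1.93 µV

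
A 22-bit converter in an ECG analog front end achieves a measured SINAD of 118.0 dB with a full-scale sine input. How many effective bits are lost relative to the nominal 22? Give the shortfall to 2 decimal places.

2.69 bits

ENOB = (SINAD − 1.76)/6.02 = (118.0 − 1.76)/6.02 = 19.3090 bits.
Shortfall = 22 − 19.3090 = 2.6910 bits.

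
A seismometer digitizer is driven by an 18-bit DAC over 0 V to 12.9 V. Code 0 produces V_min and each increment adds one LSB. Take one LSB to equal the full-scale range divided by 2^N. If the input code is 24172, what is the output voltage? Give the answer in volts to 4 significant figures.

Span = 12.9 V. LSB = 12.9 V / 2^18.
V_out = V_min + code × LSB = 0 V + 24172 × 12.9 V / 262144
      = 0 V + 1.18949 V = 1.18949 V.

1.189 V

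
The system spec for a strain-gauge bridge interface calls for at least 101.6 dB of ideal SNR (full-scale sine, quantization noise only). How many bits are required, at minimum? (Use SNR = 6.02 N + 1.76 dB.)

Required N = ⌈(101.6 − 1.76)/6.02⌉ = ⌈16.585⌉ = 17.

17 bits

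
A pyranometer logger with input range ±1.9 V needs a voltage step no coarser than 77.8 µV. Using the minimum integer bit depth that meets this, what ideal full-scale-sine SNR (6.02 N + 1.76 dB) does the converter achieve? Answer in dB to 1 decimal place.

Span: 1.9 V − (-1.9 V) = 3.8 V.
Required number of levels: 3.8/77.8 µV = 48843; smallest N with 2^N ≥ that is 16.
SNR = 6.02 × 16 + 1.76 = 98.08 dB.

98.1 dB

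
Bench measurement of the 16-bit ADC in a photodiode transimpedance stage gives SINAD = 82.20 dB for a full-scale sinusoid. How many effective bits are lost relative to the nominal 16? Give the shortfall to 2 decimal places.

ENOB = (SINAD − 1.76)/6.02 = (82.20 − 1.76)/6.02 = 13.3621 bits.
Shortfall = 16 − 13.3621 = 2.6379 bits.

2.64 bits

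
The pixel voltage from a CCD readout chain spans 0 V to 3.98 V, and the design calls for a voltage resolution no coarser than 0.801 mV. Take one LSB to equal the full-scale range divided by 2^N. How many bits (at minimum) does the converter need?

13 bits

Full-scale range = 3.98 V.
Levels needed ≥ 3.98/0.801 mV = 4969. 2^13 = 8192 suffices, so N_min = 13.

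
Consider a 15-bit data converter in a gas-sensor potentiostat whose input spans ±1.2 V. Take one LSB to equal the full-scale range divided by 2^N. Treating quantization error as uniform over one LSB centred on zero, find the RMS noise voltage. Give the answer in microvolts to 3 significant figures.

21.1 µV

The full-scale span is 1.2 − (-1.2) = 2.4 V.
LSB = 2.4 V ÷ 2^15 = 2.4/32768 V = 73.242 µV.
For a uniform distribution on [−LSB/2, +LSB/2], V_rms = LSB/√12 = 73.242 µV/3.4641 = 21.1 µV.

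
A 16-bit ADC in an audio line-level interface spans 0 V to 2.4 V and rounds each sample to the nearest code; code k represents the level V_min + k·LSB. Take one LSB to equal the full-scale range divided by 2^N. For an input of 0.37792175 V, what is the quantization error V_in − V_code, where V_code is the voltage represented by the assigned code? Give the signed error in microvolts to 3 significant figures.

−7.94 µV

Full-scale range = 2.4 V. LSB = 2.4 V / 2^16 ≈ 36.62 µV.
(0.37792175 − (0)) / LSB = 0.37792175 × 65536/2.4 = 10319.7833. Nearest integer: k = 10320.
V_code = V_min + k × range/2^16 = 0 + 10320 × 2.4/65536 = 0.37792968750 V.
e = 0.37792175 − (0.37792968750) = −7.94 µV.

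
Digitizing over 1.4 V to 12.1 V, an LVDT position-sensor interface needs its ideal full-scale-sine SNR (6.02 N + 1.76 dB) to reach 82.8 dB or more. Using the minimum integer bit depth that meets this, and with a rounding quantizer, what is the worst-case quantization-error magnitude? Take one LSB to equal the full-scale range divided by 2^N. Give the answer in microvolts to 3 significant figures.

327 µV

Span: 12.1 V − (1.4 V) = 10.7 V.
N ≥ (82.8 − 1.76)/6.02 = 13.462 → N_min = 14.
One LSB is 10.7 V / 16384 = 0.65308 mV.
Max error for round-to-nearest is LSB/2 = 327 µV.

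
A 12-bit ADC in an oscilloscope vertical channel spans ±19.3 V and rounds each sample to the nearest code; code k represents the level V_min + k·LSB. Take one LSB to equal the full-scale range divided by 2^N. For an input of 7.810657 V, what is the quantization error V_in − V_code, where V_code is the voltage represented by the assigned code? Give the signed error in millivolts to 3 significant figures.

−1.70 mV

Full-scale range = 19.3 V − (-19.3 V) = 38.6 V. LSB = 38.6 V / 2^12 ≈ 9.424 mV.
Position in LSBs: (7.810657 − (-19.3)) × 4096/38.6 = 2876.8200; rounding gives k = 2877.
Reconstructed level: -19.3 + 2877 × 38.6/4096 V = 7.812353516 V.
V_in − V_code = 7.810657 − (7.812353516) = −1.70 mV.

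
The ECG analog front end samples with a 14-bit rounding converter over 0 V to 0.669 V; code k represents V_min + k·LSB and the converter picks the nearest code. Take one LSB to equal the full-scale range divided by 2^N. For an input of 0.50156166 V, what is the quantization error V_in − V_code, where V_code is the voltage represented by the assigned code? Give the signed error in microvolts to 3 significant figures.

Range is 0.669 V. LSB = 0.669 V / 2^14 ≈ 40.83 µV.
(V_in − V_min)/LSB = (0.50156166 − (0)) × 16384/0.669 = 12283.3875 → nearest code k = 12283.
Reconstructed level: 0 + 12283 × 0.669/16384 V = 0.50154583740 V.
e = 0.50156166 − (0.50154583740) = +15.8 µV.

+15.8 µV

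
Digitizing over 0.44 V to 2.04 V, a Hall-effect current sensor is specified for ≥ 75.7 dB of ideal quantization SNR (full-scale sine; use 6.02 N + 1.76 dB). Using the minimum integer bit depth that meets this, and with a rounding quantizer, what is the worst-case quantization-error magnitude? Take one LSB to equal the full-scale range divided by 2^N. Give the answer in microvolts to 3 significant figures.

97.7 µV

Range = 2.04 − (0.44) = 1.6 V.
Solving 6.02 N ≥ 75.7 − 1.76: N ≥ 12.282. Round up → N = 13.
Step size = 1.6/8192 V = 195.31 µV.
|e|_max = LSB/2 = 97.7 µV.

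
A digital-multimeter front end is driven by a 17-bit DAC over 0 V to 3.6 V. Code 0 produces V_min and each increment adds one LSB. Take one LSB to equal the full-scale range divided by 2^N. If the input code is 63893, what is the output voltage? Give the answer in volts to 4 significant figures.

1.755 V

Span = 3.6 V. LSB = 3.6 V / 2^17.
Output = V_min + (63893/131072) × range = 0 + 0.487465 × 3.6 V
      = 0 V + 1.75487 V = 1.75487 V.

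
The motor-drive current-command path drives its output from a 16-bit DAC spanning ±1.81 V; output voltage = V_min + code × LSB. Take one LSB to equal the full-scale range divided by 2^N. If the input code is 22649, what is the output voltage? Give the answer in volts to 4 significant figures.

Span: 1.81 V − (-1.81 V) = 3.62 V. LSB = 3.62 V / 2^16.
V_out = V_min + code × LSB = -1.81 V + 22649 × 3.62 V / 65536
      = -1.81 V + 1.25106 V = -0.558941 V.

-0.5589 V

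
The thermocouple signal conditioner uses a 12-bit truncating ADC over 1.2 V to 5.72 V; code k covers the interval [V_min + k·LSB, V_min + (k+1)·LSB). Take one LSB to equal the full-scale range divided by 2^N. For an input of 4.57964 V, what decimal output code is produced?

Span: 5.72 V − (1.2 V) = 4.52 V. LSB = 4.52 V / 2^12 ≈ 1.104 mV.
V_in − V_min = 4.57964 − (1.2) = 3.37964 V.
Divide by LSB: 3.37964 × 4096/4.52 = 3062.6118.
Truncating gives code 3062.

3062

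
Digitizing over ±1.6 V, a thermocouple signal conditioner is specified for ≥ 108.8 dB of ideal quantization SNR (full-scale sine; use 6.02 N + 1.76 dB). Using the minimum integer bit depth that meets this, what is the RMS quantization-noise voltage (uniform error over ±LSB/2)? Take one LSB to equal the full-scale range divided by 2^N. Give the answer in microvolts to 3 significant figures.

Span: 1.6 V − (-1.6 V) = 3.2 V.
6.02 N + 1.76 ≥ 108.8 gives N ≥ 17.781, so the minimum integer is 18.
LSB = 3.2 V ÷ 2^18 = 3.2/262144 V = 12.207 µV.
RMS noise = LSB/√12 = 3.52 µV.

3.52 µV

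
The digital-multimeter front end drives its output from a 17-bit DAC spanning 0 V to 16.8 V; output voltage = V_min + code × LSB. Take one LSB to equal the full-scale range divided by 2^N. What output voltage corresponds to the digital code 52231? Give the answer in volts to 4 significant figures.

Span = 16.8 V. LSB = 16.8 V / 2^17.
V_out = 0 + 52231 × (16.8/131072) V
      = 0 V + 6.69465 V = 6.69465 V.

6.695 V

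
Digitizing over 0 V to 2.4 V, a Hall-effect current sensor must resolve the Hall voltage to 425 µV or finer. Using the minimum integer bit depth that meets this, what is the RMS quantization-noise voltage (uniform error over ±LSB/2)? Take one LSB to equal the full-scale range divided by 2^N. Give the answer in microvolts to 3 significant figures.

84.6 µV

Range is 2.4 V.
2.4 V / 425 µV = 5647. Since 2^12 = 4096 and 2^13 = 8192, N = 13.
One LSB is 2.4 V / 8192 = 292.97 µV.
RMS noise = LSB/√12 = 84.6 µV.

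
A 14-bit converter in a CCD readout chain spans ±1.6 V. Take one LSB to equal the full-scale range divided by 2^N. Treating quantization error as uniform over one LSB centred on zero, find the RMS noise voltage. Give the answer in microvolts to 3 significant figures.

56.4 µV

Full-scale range = 1.6 V − (-1.6 V) = 3.2 V.
LSB = 3.2 V / 2^14 = 195.31 µV.
V_rms = LSB/√12 = 195.31 µV / √12 = 56.4 µV.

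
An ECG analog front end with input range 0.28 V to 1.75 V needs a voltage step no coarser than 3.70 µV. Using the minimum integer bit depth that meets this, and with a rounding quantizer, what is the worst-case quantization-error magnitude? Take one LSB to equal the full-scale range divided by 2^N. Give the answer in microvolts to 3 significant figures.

Span: 1.75 V − (0.28 V) = 1.47 V.
Required number of levels: 1.47/3.70 µV = 397300; smallest N with 2^N ≥ that is 19.
LSB = 1.47 V / 2^19 = 2.8038 µV.
|e|_max = LSB/2 = 1.40 µV.

1.40 µV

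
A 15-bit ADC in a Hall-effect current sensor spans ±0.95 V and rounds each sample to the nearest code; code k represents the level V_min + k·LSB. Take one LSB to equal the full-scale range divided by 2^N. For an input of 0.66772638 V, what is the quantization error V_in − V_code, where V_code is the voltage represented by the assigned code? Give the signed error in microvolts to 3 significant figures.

Full-scale range = 0.95 V − (-0.95 V) = 1.9 V. LSB = 1.9 V / 2^15 ≈ 57.98 µV.
(V_in − V_min)/LSB = (0.66772638 − (-0.95)) × 32768/1.9 = 27899.8200 → nearest code k = 27900.
V_code = V_min + k × range/2^15 = -0.95 + 27900 × 1.9/32768 = 0.66773681641 V.
V_in − V_code = 0.66772638 − (0.66773681641) = −10.4 µV.

−10.4 µV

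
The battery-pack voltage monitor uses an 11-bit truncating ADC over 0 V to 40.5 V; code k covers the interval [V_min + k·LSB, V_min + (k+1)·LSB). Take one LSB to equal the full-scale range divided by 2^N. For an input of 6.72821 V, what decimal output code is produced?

340

V_FS = 40.5 V. LSB = 40.5 V / 2^11 ≈ 19.78 mV.
code = ⌊(V_in − V_min)/LSB⌋ = ⌊(V_in − V_min) × 2^11 / range⌋
     = ⌊(6.72821 − (0)) × 2048 / 40.5⌋ = ⌊6.72821 × 2048/40.5⌋
     = ⌊340.231⌋ = 340.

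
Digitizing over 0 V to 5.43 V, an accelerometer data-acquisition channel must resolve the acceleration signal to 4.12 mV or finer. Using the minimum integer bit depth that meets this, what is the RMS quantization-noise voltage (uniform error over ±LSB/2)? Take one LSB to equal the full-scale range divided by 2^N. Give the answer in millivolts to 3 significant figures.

Full-scale range = 5.43 V.
Need 2^N ≥ 5.43 V / 4.12 mV = 1318 → N_min = 11.
Step size = 5.43/2048 V = 2.6514 mV.
RMS noise = LSB/√12 = 0.765 mV.

0.765 mV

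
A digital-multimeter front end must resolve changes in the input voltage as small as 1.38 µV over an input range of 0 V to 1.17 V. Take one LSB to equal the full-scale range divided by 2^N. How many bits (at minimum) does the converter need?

20 bits

V_FS = 1.17 V.
Levels needed ≥ 1.17/1.38 µV = 847800. 2^20 = 1048576 suffices, so N_min = 20.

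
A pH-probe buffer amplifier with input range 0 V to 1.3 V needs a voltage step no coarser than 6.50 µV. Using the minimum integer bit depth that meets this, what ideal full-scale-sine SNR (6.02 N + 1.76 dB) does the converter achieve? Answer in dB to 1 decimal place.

110.1 dB

Range is 1.3 V.
1.3 V / 6.50 µV = 200000. Since 2^17 = 131072 and 2^18 = 262144, N = 18.
6.02(18) + 1.76 = 110.12 dB.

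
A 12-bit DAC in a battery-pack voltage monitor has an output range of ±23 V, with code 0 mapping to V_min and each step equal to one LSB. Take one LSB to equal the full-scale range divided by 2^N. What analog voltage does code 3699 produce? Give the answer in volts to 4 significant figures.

18.54 V

Range = 23 − (-23) = 46 V. LSB = 46 V / 2^12.
Output = V_min + (3699/4096) × range = -23 + 0.903076 × 46 V
      = -23 + 41.5415 = 18.5415 V.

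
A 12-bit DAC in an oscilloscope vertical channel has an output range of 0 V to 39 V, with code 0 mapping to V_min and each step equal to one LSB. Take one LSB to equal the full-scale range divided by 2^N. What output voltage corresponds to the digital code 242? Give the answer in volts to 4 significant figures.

V_FS = 39 V. LSB = 39 V / 2^12.
V_out = V_min + code × LSB = 0 V + 242 × 39 V / 4096
      = 0 V + 2.30420 V = 2.30420 V.

2.304 V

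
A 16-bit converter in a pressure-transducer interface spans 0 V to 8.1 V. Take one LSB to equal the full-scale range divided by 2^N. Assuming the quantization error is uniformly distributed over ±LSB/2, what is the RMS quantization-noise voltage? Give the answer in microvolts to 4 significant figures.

Range is 8.1 V.
Step size = 8.1/65536 V = 123.596 µV.
σ_q = LSB/√12 = 123.596 µV/3.4641 = 35.68 µV.

35.68 µV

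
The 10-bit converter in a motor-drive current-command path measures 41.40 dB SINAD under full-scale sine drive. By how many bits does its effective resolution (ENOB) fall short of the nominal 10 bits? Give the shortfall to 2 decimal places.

3.42 bits

Effective bits = (41.40 − 1.76)/6.02 = 6.5847.
10 − 6.5847 = 3.42 bits below nominal.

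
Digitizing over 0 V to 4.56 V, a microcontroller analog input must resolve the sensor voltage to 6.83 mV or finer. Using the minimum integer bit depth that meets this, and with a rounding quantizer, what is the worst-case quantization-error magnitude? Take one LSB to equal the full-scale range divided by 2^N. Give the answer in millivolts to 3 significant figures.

2.23 mV

Range is 4.56 V.
Need 2^N ≥ 4.56 V / 6.83 mV = 667.6 → N_min = 10.
Step size = 4.56/1024 V = 4.4531 mV.
Max error for round-to-nearest is LSB/2 = 2.23 mV.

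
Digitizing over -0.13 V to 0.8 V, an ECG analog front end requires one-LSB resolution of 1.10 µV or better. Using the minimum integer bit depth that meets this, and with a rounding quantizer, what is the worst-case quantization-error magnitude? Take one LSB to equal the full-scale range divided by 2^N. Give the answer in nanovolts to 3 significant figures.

Range = 0.8 − (-0.13) = 0.93 V.
Need 2^N ≥ 0.93 V / 1.10 µV = 845500 → N_min = 20.
One LSB is 0.93 V / 1048576 = 0.88692 µV.
Half an LSB is 443 nV.

443 nV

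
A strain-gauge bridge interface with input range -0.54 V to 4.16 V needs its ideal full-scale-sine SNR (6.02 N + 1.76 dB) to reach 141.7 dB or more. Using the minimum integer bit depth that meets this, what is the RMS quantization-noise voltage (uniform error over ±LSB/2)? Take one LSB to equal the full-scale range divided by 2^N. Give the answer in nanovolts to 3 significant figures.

80.9 nV

Range = 4.16 − (-0.54) = 4.7 V.
Required N = ⌈(141.7 − 1.76)/6.02⌉ = ⌈23.246⌉ = 24.
Step size = 4.7/16777216 V = 280.14 nV.
RMS noise = LSB/√12 = 80.9 nV.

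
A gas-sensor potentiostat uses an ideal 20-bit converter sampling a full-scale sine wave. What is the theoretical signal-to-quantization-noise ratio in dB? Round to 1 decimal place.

122.2 dB

6.02(20) + 1.76 = 120.40 + 1.76 = 122.16 dB.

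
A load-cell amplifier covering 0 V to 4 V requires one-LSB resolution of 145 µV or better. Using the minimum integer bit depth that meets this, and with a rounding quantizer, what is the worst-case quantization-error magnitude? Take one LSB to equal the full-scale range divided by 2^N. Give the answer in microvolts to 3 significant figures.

V_FS = 4 V.
4 V / 145 µV = 27590. Since 2^14 = 16384 and 2^15 = 32768, N = 15.
Step size = 4/32768 V = 122.07 µV.
Max error for round-to-nearest is LSB/2 = 61.0 µV.

61.0 µV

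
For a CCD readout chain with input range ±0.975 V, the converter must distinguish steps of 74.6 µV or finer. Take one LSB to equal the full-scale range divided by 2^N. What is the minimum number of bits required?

15 bits

Span: 0.975 V − (-0.975 V) = 1.95 V.
Required number of levels: 1.95/74.6 µV = 26139; smallest N with 2^N ≥ that is 15.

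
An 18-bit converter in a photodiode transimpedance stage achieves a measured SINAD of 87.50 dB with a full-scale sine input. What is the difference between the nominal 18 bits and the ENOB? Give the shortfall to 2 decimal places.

3.76 bits

N_eff = (87.50 − 1.76)/6.02 = 14.2425 bits.
Shortfall = 18 − 14.2425 = 3.7575 bits.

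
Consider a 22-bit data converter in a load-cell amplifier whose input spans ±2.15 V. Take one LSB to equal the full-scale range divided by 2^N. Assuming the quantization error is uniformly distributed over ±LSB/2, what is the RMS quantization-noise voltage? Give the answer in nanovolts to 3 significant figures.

296 nV

Full-scale range = 2.15 V − (-2.15 V) = 4.3 V.
Step size = 4.3/4194304 V = 1.0252 µV.
σ_q = LSB/√12 = 1.0252 µV/3.4641 = 296 nV.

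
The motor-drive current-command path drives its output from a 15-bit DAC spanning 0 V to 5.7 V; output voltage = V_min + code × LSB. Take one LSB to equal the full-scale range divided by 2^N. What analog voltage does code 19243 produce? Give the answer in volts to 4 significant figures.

3.347 V

Full-scale range = 5.7 V. LSB = 5.7 V / 2^15.
V_out = V_min + code × LSB = 0 V + 19243 × 5.7 V / 32768
      = 0 + 3.34732 = 3.34732 V.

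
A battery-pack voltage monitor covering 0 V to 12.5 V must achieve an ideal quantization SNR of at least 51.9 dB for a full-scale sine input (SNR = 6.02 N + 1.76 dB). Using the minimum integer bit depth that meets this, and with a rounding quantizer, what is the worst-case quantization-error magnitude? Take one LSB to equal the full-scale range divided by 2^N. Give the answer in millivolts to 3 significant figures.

12.2 mV

V_FS = 12.5 V.
6.02 N + 1.76 ≥ 51.9 gives N ≥ 8.329, so the minimum integer is 9.
LSB = 12.5 V ÷ 2^9 = 12.5/512 V = 24.414 mV.
|e|_max = LSB/2 = 12.2 mV.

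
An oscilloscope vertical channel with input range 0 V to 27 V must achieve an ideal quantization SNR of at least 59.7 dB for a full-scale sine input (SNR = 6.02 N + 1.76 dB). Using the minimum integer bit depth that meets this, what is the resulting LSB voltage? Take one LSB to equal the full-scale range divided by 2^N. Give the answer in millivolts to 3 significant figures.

Span = 27 V.
Required N = ⌈(59.7 − 1.76)/6.02⌉ = ⌈9.625⌉ = 10.
LSB = 27 V ÷ 2^10 = 27/1024 V = 26.4 mV.

26.4 mV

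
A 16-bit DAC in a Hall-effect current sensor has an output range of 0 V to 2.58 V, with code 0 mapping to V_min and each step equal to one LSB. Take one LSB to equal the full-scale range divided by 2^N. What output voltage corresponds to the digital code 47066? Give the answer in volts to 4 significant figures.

Span = 2.58 V. LSB = 2.58 V / 2^16.
Output = V_min + (47066/65536) × range = 0 + 0.718170 × 2.58 V
      = 0 V + 1.85288 V = 1.85288 V.

1.853 V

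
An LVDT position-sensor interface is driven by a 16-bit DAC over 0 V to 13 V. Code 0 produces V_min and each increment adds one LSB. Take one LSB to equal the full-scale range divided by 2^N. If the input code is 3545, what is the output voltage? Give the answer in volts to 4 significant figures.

0.7032 V

V_FS = 13 V. LSB = 13 V / 2^16.
V_out = 0 + 3545 × (13/65536) V
      = 0 + 0.703201 = 0.703201 V.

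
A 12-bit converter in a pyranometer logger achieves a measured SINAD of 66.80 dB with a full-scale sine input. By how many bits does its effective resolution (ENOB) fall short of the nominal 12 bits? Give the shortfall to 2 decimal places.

1.20 bits

N_eff = (66.80 − 1.76)/6.02 = 10.8040 bits.
12 − 10.8040 = 1.20 bits below nominal.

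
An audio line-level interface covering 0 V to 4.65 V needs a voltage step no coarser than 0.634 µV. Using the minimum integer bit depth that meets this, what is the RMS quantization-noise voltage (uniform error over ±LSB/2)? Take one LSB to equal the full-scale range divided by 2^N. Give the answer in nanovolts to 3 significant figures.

Span = 4.65 V.
4.65 V / 0.634 µV = 7.334e6. Since 2^22 = 4194304 and 2^23 = 8388608, N = 23.
LSB = 4.65 V ÷ 2^23 = 4.65/8388608 V = 0.55432 µV.
RMS noise = LSB/√12 = 160 nV.

160 nV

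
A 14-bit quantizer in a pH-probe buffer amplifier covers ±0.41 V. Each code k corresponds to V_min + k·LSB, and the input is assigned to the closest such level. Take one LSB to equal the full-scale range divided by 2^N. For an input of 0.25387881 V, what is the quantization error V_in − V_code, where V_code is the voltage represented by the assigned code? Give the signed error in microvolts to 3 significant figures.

Range = 0.41 − (-0.41) = 0.82 V. LSB = 0.82 V / 2^14 ≈ 50.05 µV.
Position in LSBs: (0.25387881 − (-0.41)) × 16384/0.82 = 13264.6225; rounding gives k = 13265.
V_code = V_min + k × range/2^14 = -0.41 + 13265 × 0.82/16384 = 0.25389770508 V.
Error = V_in − V_code = 0.25387881 − (0.25389770508) = −18.9 µV.

−18.9 µV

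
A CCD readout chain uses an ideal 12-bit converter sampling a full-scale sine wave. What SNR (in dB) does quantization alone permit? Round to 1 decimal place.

6.02(12) + 1.76 = 72.24 + 1.76 = 74.00 dB.

74.0 dB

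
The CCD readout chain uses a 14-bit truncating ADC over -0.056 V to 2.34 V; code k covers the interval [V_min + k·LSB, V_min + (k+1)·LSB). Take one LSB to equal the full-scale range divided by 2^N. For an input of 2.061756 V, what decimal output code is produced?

Span: 2.34 V − (-0.056 V) = 2.396 V. LSB = 2.396 V / 2^14 ≈ 146.2 µV.
code = ⌊(V_in − V_min)/LSB⌋ = ⌊(V_in − V_min) × 2^14 / range⌋
     = ⌊(2.061756 − (-0.056)) × 16384 / 2.396⌋ = ⌊2.117756 × 16384/2.396⌋
     = ⌊14481.350⌋ = 14481.

14481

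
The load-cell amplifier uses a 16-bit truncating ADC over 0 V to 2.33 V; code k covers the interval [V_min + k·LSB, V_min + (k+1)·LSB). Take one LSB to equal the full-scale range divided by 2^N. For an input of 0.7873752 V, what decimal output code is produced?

Full-scale range = 2.33 V. LSB = 2.33 V / 2^16 ≈ 35.55 µV.
code = ⌊(V_in − V_min)/LSB⌋ = ⌊(V_in − V_min) × 2^16 / range⌋
     = ⌊(0.7873752 − (0)) × 65536 / 2.33⌋ = ⌊0.7873752 × 65536/2.33⌋
     = ⌊22146.533⌋ = 22146.

22146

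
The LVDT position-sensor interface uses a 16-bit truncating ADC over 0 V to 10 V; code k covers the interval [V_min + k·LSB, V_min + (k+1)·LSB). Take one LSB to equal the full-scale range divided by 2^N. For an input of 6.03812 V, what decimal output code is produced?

Span = 10 V. LSB = 10 V / 2^16 ≈ 152.6 µV.
code = ⌊(V_in − V_min)/LSB⌋ = ⌊(V_in − V_min) × 2^16 / range⌋
     = ⌊(6.03812 − (0)) × 65536 / 10⌋ = ⌊6.03812 × 65536/10⌋
     = ⌊39571.423⌋ = 39571.

39571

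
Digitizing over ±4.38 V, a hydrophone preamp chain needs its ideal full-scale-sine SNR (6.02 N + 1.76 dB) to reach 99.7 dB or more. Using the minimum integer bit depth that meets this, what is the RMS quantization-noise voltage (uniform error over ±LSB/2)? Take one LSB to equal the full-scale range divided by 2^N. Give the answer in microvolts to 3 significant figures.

Range = 4.38 − (-4.38) = 8.76 V.
N ≥ (99.7 − 1.76)/6.02 = 16.269 → N_min = 17.
LSB = 8.76 V / 2^17 = 66.833 µV.
σ_q = LSB/√12 = 66.833 µV/3.4641 = 19.3 µV.

19.3 µV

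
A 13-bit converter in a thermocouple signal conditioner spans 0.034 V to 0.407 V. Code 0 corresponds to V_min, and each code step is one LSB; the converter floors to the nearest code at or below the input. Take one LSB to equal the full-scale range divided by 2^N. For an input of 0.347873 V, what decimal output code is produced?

Range = 0.407 − (0.034) = 0.373 V. LSB = 0.373 V / 2^13 ≈ 45.53 µV.
V_in − V_min = 0.347873 − (0.034) = 0.313873 V.
Divide by LSB: 0.313873 × 8192/0.373 = 6893.4252.
Truncating gives code 6893.

6893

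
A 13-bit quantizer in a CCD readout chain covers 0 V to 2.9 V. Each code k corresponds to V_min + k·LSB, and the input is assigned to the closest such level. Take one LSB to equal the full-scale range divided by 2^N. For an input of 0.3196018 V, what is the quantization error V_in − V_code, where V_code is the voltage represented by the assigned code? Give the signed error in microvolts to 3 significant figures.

−63.7 µV

Full-scale range = 2.9 V. LSB = 2.9 V / 2^13 ≈ 354.0 µV.
(V_in − V_min)/LSB = (0.3196018 − (0)) × 8192/2.9 = 902.8200 → nearest code k = 903.
V_code = V_min + k × range/2^13 = 0 + 903 × 2.9/8192 = 0.3196655273 V.
V_in − V_code = 0.3196018 − (0.3196655273) = −63.7 µV.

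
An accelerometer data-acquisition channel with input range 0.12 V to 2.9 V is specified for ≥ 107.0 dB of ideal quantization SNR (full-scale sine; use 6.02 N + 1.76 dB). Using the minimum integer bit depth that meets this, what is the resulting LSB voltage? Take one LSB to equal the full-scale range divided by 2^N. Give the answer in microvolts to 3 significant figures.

10.6 µV

The full-scale span is 2.9 − (0.12) = 2.78 V.
6.02 N + 1.76 ≥ 107.0 gives N ≥ 17.482, so the minimum integer is 18.
LSB = 2.78 V / 2^18 = 10.6 µV.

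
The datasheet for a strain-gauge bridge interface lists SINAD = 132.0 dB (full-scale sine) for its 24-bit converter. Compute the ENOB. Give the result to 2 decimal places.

21.63 bits

ENOB = (132.0 − 1.76)/6.02 = 21.6346 bits.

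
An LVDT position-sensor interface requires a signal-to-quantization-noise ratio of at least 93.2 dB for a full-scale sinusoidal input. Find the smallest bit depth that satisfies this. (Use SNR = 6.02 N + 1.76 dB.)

16 bits

N ≥ (93.2 − 1.76)/6.02 = 15.189 → N_min = 16.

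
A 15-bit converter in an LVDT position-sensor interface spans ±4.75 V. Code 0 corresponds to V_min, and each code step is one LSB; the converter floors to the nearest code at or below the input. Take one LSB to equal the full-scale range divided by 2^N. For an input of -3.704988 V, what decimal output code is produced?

3604

Full-scale range = 4.75 V − (-4.75 V) = 9.5 V. LSB = 9.5 V / 2^15 ≈ 289.9 µV.
(V_in − V_min) × 2^15/range = (-3.704988 − (-4.75)) × 32768/9.5 = 3604.521.
Floor → code = 3604.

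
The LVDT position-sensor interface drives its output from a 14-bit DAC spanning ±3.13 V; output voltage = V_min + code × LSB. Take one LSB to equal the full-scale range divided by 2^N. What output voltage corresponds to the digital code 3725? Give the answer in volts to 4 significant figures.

-1.707 V

Full-scale range = 3.13 V − (-3.13 V) = 6.26 V. LSB = 6.26 V / 2^14.
Output = V_min + (3725/16384) × range = -3.13 + 0.227356 × 6.26 V
      = -3.13 + 1.42325 = -1.70675 V.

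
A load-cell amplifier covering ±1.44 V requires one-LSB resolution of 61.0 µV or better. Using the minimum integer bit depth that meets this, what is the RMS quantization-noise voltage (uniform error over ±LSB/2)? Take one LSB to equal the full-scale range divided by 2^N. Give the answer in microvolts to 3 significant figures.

12.7 µV

Span: 1.44 V − (-1.44 V) = 2.88 V.
2.88 V / 61.0 µV = 47210. Since 2^15 = 32768 and 2^16 = 65536, N = 16.
Step size = 2.88/65536 V = 43.945 µV.
RMS noise = LSB/√12 = 12.7 µV.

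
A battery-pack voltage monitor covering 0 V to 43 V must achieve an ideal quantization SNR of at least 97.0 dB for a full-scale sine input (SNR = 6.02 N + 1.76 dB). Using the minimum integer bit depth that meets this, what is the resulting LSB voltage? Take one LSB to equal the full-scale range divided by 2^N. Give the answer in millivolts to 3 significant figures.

0.656 mV

V_FS = 43 V.
Required N = ⌈(97.0 − 1.76)/6.02⌉ = ⌈15.821⌉ = 16.
LSB = 43 V ÷ 2^16 = 43/65536 V = 0.656 mV.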